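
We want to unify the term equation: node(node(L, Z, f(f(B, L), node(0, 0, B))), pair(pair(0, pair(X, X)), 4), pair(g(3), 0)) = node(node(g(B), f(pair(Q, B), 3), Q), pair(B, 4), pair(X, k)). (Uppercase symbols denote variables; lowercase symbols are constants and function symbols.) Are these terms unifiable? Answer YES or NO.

NO

Decompose node/3: node(L, Z, f(f(B, L), node(0, 0, B))) = node(g(B), f(pair(Q, B), 3), Q),  pair(pair(0, pair(X, X)), 4) = pair(B, 4),  pair(g(3), 0) = pair(X, k).
Decompose node/3: L = g(B),  Z = f(pair(Q, B), 3),  f(f(B, L), node(0, 0, B)) = Q.
Bind L := g(B); substituting into the one remaining equation that mentions L gives: f(f(B, g(B)), node(0, 0, B)) = Q.
Bind Z := f(pair(Q, B), 3); no other remaining equation mentions Z.
Bind Q := f(f(B, g(B)), node(0, 0, B)); no other remaining equation mentions Q. Substituting into the earlier binding gives Z := f(pair(f(f(B, g(B)), node(0, 0, B)), B), 3).
Decompose pair/2: pair(0, pair(X, X)) = B,  4 = 4.
Bind B := pair(0, pair(X, X)); no other remaining equation mentions B. Substituting into the earlier bindings gives L := g(pair(0, pair(X, X))), Z := f(pair(f(f(pair(0, pair(X, X)), g(pair(0, pair(X, X)))), node(0, 0, pair(0, pair(X, X)))), pair(0, pair(X, X))), 3), Q := f(f(pair(0, pair(X, X)), g(pair(0, pair(X, X)))), node(0, 0, pair(0, pair(X, X)))).
Delete trivial equation 4 = 4.
Decompose pair/2: g(3) = X,  0 = k.
Bind X := g(3); no other remaining equation mentions X. Substituting into the earlier bindings gives L := g(pair(0, pair(g(3), g(3)))), Z := f(pair(f(f(pair(0, pair(g(3), g(3))), g(pair(0, pair(g(3), g(3))))), node(0, 0, pair(0, pair(g(3), g(3))))), pair(0, pair(g(3), g(3)))), 3), Q := f(f(pair(0, pair(g(3), g(3))), g(pair(0, pair(g(3), g(3))))), node(0, 0, pair(0, pair(g(3), g(3))))), B := pair(0, pair(g(3), g(3))).
Clash: constants 0 and k differ; no unifier exists.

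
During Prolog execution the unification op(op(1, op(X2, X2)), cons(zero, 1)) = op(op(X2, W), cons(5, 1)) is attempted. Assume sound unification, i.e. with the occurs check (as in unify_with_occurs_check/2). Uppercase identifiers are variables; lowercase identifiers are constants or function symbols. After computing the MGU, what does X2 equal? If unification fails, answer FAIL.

FAIL

Decompose op/2: op(1, op(X2, X2)) = op(X2, W),  cons(zero, 1) = cons(5, 1).
Decompose op/2: 1 = X2,  op(X2, X2) = W.
Bind X2 := 1; substituting into the one remaining equation that mentions X2 gives: op(1, 1) = W.
Bind W := op(1, 1); no other remaining equation mentions W.
Decompose cons/2: zero = 5,  1 = 1.
Clash: constants zero and 5 differ; no unifier exists.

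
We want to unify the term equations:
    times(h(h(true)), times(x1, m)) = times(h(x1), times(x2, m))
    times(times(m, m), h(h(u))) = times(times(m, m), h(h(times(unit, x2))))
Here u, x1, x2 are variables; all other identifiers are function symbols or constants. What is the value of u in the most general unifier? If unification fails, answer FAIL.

times(unit, h(true))

Decompose times/2: h(h(true)) = h(x1),  times(x1, m) = times(x2, m).
Decompose h/1: h(true) = x1.
Bind x1 := h(true); substituting into the one remaining equation that mentions x1 gives: times(h(true), m) = times(x2, m).
Decompose times/2: h(true) = x2,  m = m.
Bind x2 := h(true); substituting into the one remaining equation that mentions x2 gives: times(times(m, m), h(h(u))) = times(times(m, m), h(h(times(unit, h(true))))).
Delete trivial equation m = m.
Decompose times/2: times(m, m) = times(m, m),  h(h(u)) = h(h(times(unit, h(true)))).
Delete trivial equation times(m, m) = times(m, m).
Decompose h/1: h(u) = h(times(unit, h(true))).
Decompose h/1: u = times(unit, h(true)).
Bind u := times(unit, h(true)).
MGU = { x1 -> h(true), x2 -> h(true), u -> times(unit, h(true)) }, so u -> times(unit, h(true)).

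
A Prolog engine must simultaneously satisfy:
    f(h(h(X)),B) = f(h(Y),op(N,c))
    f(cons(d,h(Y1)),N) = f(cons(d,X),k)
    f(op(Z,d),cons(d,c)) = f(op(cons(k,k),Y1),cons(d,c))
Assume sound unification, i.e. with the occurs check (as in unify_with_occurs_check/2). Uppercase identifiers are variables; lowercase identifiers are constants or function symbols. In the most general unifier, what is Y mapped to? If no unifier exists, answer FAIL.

h(h(d))

Decompose f/2: h(h(X)) = h(Y),  B = op(N,c).
Decompose h/1: h(X) = Y.
Bind Y := h(X); no other remaining equation mentions Y.
Bind B := op(N,c); no other remaining equation mentions B.
Decompose f/2: cons(d,h(Y1)) = cons(d,X),  N = k.
Decompose cons/2: d = d,  h(Y1) = X.
Delete trivial equation d = d.
Bind X := h(Y1); no other remaining equation mentions X. Substituting into the earlier binding gives Y := h(h(Y1)).
Bind N := k; no other remaining equation mentions N. Substituting into the earlier binding gives B := op(k,c).
Decompose f/2: op(Z,d) = op(cons(k,k),Y1),  cons(d,c) = cons(d,c).
Decompose op/2: Z = cons(k,k),  d = Y1.
Bind Z := cons(k,k); no other remaining equation mentions Z.
Bind Y1 := d; no other remaining equation mentions Y1. Substituting into the earlier bindings gives Y := h(h(d)), X := h(d).
Delete trivial equation cons(d,c) = cons(d,c).
MGU = { Y ↦ h(h(d)), B ↦ op(k,c), X ↦ h(d), N ↦ k, Z ↦ cons(k,k), Y1 ↦ d }, so Y ↦ h(h(d)).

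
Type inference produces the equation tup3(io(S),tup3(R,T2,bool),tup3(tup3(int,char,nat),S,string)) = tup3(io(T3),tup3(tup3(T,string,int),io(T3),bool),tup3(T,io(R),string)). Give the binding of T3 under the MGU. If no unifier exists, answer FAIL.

Decompose tup3/3: io(S) = io(T3),  tup3(R,T2,bool) = tup3(tup3(T,string,int),io(T3),bool),  tup3(tup3(int,char,nat),S,string) = tup3(T,io(R),string).
Decompose io/1: S = T3.
Bind S := T3; substituting into the one remaining equation that mentions S gives: tup3(tup3(int,char,nat),T3,string) = tup3(T,io(R),string).
Decompose tup3/3: R = tup3(T,string,int),  T2 = io(T3),  bool = bool.
Bind R := tup3(T,string,int); substituting into the one remaining equation that mentions R gives: tup3(tup3(int,char,nat),T3,string) = tup3(T,io(tup3(T,string,int)),string).
Bind T2 := io(T3); no other remaining equation mentions T2.
Delete trivial equation bool = bool.
Decompose tup3/3: tup3(int,char,nat) = T,  T3 = io(tup3(T,string,int)),  string = string.
Bind T := tup3(int,char,nat); substituting into the one remaining equation that mentions T gives: T3 = io(tup3(tup3(int,char,nat),string,int)). Substituting into the earlier binding gives R := tup3(tup3(int,char,nat),string,int).
Bind T3 := io(tup3(tup3(int,char,nat),string,int)); no other remaining equation mentions T3. Substituting into the earlier bindings gives S := io(tup3(tup3(int,char,nat),string,int)), T2 := io(io(tup3(tup3(int,char,nat),string,int))).
Delete trivial equation string = string.
MGU = { S ↦ io(tup3(tup3(int,char,nat),string,int)), R ↦ tup3(tup3(int,char,nat),string,int), T2 ↦ io(io(tup3(tup3(int,char,nat),string,int))), T ↦ tup3(int,char,nat), T3 ↦ io(tup3(tup3(int,char,nat),string,int)) }, so T3 ↦ io(tup3(tup3(int,char,nat),string,int)).

io(tup3(tup3(int,char,nat),string,int))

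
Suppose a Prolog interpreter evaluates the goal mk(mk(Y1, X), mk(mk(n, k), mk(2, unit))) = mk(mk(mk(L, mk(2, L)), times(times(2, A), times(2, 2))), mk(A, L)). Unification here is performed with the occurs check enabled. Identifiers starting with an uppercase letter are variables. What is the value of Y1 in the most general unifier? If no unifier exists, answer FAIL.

Decompose mk/2: mk(Y1, X) = mk(mk(L, mk(2, L)), times(times(2, A), times(2, 2))),  mk(mk(n, k), mk(2, unit)) = mk(A, L).
Decompose mk/2: Y1 = mk(L, mk(2, L)),  X = times(times(2, A), times(2, 2)).
Bind Y1 := mk(L, mk(2, L)); no other remaining equation mentions Y1.
Bind X := times(times(2, A), times(2, 2)); no other remaining equation mentions X.
Decompose mk/2: mk(n, k) = A,  mk(2, unit) = L.
Bind A := mk(n, k); no other remaining equation mentions A. Substituting into the earlier binding gives X := times(times(2, mk(n, k)), times(2, 2)).
Bind L := mk(2, unit). Substituting into the earlier binding gives Y1 := mk(mk(2, unit), mk(2, mk(2, unit))).
MGU = { Y1 = mk(mk(2, unit), mk(2, mk(2, unit))), X = times(times(2, mk(n, k)), times(2, 2)), A = mk(n, k), L = mk(2, unit) }, so Y1 = mk(mk(2, unit), mk(2, mk(2, unit))).

mk(mk(2, unit), mk(2, mk(2, unit)))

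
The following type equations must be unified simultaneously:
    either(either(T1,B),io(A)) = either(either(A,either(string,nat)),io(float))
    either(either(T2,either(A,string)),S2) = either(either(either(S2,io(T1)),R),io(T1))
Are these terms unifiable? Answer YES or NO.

YES

Decompose either/2: either(T1,B) = either(A,either(string,nat)),  io(A) = io(float).
Decompose either/2: T1 = A,  B = either(string,nat).
Bind T1 := A; substituting into the one remaining equation that mentions T1 gives: either(either(T2,either(A,string)),S2) = either(either(either(S2,io(A)),R),io(A)).
Bind B := either(string,nat); no other remaining equation mentions B.
Decompose io/1: A = float.
Bind A := float; substituting into the remaining equation gives: either(either(T2,either(float,string)),S2) = either(either(either(S2,io(float)),R),io(float)). Substituting into the earlier binding gives T1 := float.
Decompose either/2: either(T2,either(float,string)) = either(either(S2,io(float)),R),  S2 = io(float).
Decompose either/2: T2 = either(S2,io(float)),  either(float,string) = R.
Bind T2 := either(S2,io(float)); no other remaining equation mentions T2.
Bind R := either(float,string); no other remaining equation mentions R.
Bind S2 := io(float). Substituting into the earlier binding gives T2 := either(io(float),io(float)).
No equations remain and no clash or occurs-check failure arose, so a unifier exists.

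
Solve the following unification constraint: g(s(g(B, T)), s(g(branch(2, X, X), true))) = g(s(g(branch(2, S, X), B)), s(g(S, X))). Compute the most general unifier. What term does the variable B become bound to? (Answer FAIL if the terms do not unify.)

branch(2, branch(2, true, true), true)

Decompose g/2: s(g(B, T)) = s(g(branch(2, S, X), B)),  s(g(branch(2, X, X), true)) = s(g(S, X)).
Decompose s/1: g(B, T) = g(branch(2, S, X), B).
Decompose g/2: B = branch(2, S, X),  T = B.
Bind B := branch(2, S, X); substituting into the one remaining equation that mentions B gives: T = branch(2, S, X).
Bind T := branch(2, S, X); no other remaining equation mentions T.
Decompose s/1: g(branch(2, X, X), true) = g(S, X).
Decompose g/2: branch(2, X, X) = S,  true = X.
Bind S := branch(2, X, X); no other remaining equation mentions S. Substituting into the earlier bindings gives B := branch(2, branch(2, X, X), X), T := branch(2, branch(2, X, X), X).
Bind X := true. Substituting into the earlier bindings gives B := branch(2, branch(2, true, true), true), T := branch(2, branch(2, true, true), true), S := branch(2, true, true).
MGU = { B -> branch(2, branch(2, true, true), true), T -> branch(2, branch(2, true, true), true), S -> branch(2, true, true), X -> true }, so B -> branch(2, branch(2, true, true), true).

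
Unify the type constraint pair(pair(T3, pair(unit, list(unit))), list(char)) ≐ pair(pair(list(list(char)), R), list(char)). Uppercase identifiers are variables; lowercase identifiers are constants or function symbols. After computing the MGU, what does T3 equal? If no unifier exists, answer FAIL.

Decompose pair/2: pair(T3, pair(unit, list(unit))) ≐ pair(list(list(char)), R),  list(char) ≐ list(char).
Decompose pair/2: T3 ≐ list(list(char)),  pair(unit, list(unit)) ≐ R.
Bind T3 := list(list(char)); no other remaining equation mentions T3.
Bind R := pair(unit, list(unit)); no other remaining equation mentions R.
Delete trivial equation list(char) ≐ list(char).
MGU = { T3 := list(list(char)), R := pair(unit, list(unit)) }, so T3 := list(list(char)).

list(list(char))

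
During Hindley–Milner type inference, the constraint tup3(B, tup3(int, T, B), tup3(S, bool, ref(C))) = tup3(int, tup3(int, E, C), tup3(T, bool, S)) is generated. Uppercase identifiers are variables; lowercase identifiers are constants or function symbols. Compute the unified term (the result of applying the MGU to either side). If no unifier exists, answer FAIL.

Decompose tup3/3: B = int,  tup3(int, T, B) = tup3(int, E, C),  tup3(S, bool, ref(C)) = tup3(T, bool, S).
Bind B := int; substituting into the one remaining equation that mentions B gives: tup3(int, T, int) = tup3(int, E, C).
Decompose tup3/3: int = int,  T = E,  int = C.
Delete trivial equation int = int.
Bind T := E; substituting into the one remaining equation that mentions T gives: tup3(S, bool, ref(C)) = tup3(E, bool, S).
Bind C := int; substituting into the remaining equation gives: tup3(S, bool, ref(int)) = tup3(E, bool, S).
Decompose tup3/3: S = E,  bool = bool,  ref(int) = S.
Bind S := E; substituting into the one remaining equation that mentions S gives: ref(int) = E.
Delete trivial equation bool = bool.
Bind E := ref(int). Substituting into the earlier bindings gives T := ref(int), S := ref(int).
Applying the MGU to either side gives tup3(int, tup3(int, ref(int), int), tup3(ref(int), bool, ref(int))).

tup3(int, tup3(int, ref(int), int), tup3(ref(int), bool, ref(int)))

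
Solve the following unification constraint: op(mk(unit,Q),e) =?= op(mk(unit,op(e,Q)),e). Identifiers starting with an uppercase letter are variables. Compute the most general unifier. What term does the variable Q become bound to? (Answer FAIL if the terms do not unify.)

Decompose op/2: mk(unit,Q) =?= mk(unit,op(e,Q)),  e =?= e.
Decompose mk/2: unit =?= unit,  Q =?= op(e,Q).
Delete trivial equation unit =?= unit.
Occurs check fails: Q occurs in op(e,Q); the equation Q =?= op(e,Q) has no finite solution.

FAIL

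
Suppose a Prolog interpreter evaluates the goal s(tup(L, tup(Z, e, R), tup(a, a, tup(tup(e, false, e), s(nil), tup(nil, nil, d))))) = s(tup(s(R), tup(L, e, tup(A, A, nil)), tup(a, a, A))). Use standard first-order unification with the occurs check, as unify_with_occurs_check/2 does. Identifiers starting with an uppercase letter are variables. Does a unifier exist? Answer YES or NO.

YES

Decompose s/1: tup(L, tup(Z, e, R), tup(a, a, tup(tup(e, false, e), s(nil), tup(nil, nil, d)))) = tup(s(R), tup(L, e, tup(A, A, nil)), tup(a, a, A)).
Decompose tup/3: L = s(R),  tup(Z, e, R) = tup(L, e, tup(A, A, nil)),  tup(a, a, tup(tup(e, false, e), s(nil), tup(nil, nil, d))) = tup(a, a, A).
Bind L := s(R); substituting into the one remaining equation that mentions L gives: tup(Z, e, R) = tup(s(R), e, tup(A, A, nil)).
Decompose tup/3: Z = s(R),  e = e,  R = tup(A, A, nil).
Bind Z := s(R); no other remaining equation mentions Z.
Delete trivial equation e = e.
Bind R := tup(A, A, nil); no other remaining equation mentions R. Substituting into the earlier bindings gives L := s(tup(A, A, nil)), Z := s(tup(A, A, nil)).
Decompose tup/3: a = a,  a = a,  tup(tup(e, false, e), s(nil), tup(nil, nil, d)) = A.
Delete trivial equation a = a.
Delete trivial equation a = a.
Bind A := tup(tup(e, false, e), s(nil), tup(nil, nil, d)). Substituting into the earlier bindings gives L := s(tup(tup(tup(e, false, e), s(nil), tup(nil, nil, d)), tup(tup(e, false, e), s(nil), tup(nil, nil, d)), nil)), Z := s(tup(tup(tup(e, false, e), s(nil), tup(nil, nil, d)), tup(tup(e, false, e), s(nil), tup(nil, nil, d)), nil)), R := tup(tup(tup(e, false, e), s(nil), tup(nil, nil, d)), tup(tup(e, false, e), s(nil), tup(nil, nil, d)), nil).
No equations remain and no clash or occurs-check failure arose, so a unifier exists.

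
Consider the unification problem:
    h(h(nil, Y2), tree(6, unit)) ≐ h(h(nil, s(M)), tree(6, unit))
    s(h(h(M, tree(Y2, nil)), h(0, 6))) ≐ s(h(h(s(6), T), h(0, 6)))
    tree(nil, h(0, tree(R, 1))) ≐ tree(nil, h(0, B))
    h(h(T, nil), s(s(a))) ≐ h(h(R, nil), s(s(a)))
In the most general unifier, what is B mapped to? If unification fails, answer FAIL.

tree(tree(s(s(6)), nil), 1)

Decompose h/2: h(nil, Y2) ≐ h(nil, s(M)),  tree(6, unit) ≐ tree(6, unit).
Decompose h/2: nil ≐ nil,  Y2 ≐ s(M).
Delete trivial equation nil ≐ nil.
Bind Y2 := s(M); substituting into the one remaining equation that mentions Y2 gives: s(h(h(M, tree(s(M), nil)), h(0, 6))) ≐ s(h(h(s(6), T), h(0, 6))).
Delete trivial equation tree(6, unit) ≐ tree(6, unit).
Decompose s/1: h(h(M, tree(s(M), nil)), h(0, 6)) ≐ h(h(s(6), T), h(0, 6)).
Decompose h/2: h(M, tree(s(M), nil)) ≐ h(s(6), T),  h(0, 6) ≐ h(0, 6).
Decompose h/2: M ≐ s(6),  tree(s(M), nil) ≐ T.
Bind M := s(6); substituting into the one remaining equation that mentions M gives: tree(s(s(6)), nil) ≐ T. Substituting into the earlier binding gives Y2 := s(s(6)).
Bind T := tree(s(s(6)), nil); substituting into the one remaining equation that mentions T gives: h(h(tree(s(s(6)), nil), nil), s(s(a))) ≐ h(h(R, nil), s(s(a))).
Delete trivial equation h(0, 6) ≐ h(0, 6).
Decompose tree/2: nil ≐ nil,  h(0, tree(R, 1)) ≐ h(0, B).
Delete trivial equation nil ≐ nil.
Decompose h/2: 0 ≐ 0,  tree(R, 1) ≐ B.
Delete trivial equation 0 ≐ 0.
Bind B := tree(R, 1); no other remaining equation mentions B.
Decompose h/2: h(tree(s(s(6)), nil), nil) ≐ h(R, nil),  s(s(a)) ≐ s(s(a)).
Decompose h/2: tree(s(s(6)), nil) ≐ R,  nil ≐ nil.
Bind R := tree(s(s(6)), nil); no other remaining equation mentions R. Substituting into the earlier binding gives B := tree(tree(s(s(6)), nil), 1).
Delete trivial equation nil ≐ nil.
Delete trivial equation s(s(a)) ≐ s(s(a)).
MGU = { Y2 ↦ s(s(6)), M ↦ s(6), T ↦ tree(s(s(6)), nil), B ↦ tree(tree(s(s(6)), nil), 1), R ↦ tree(s(s(6)), nil) }, so B ↦ tree(tree(s(s(6)), nil), 1).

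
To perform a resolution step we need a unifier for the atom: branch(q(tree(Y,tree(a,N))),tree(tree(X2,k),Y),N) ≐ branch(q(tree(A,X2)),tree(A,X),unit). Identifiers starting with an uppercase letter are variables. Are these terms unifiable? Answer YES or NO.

Decompose branch/3: q(tree(Y,tree(a,N))) ≐ q(tree(A,X2)),  tree(tree(X2,k),Y) ≐ tree(A,X),  N ≐ unit.
Decompose q/1: tree(Y,tree(a,N)) ≐ tree(A,X2).
Decompose tree/2: Y ≐ A,  tree(a,N) ≐ X2.
Bind Y := A; substituting into the one remaining equation that mentions Y gives: tree(tree(X2,k),A) ≐ tree(A,X).
Bind X2 := tree(a,N); substituting into the one remaining equation that mentions X2 gives: tree(tree(tree(a,N),k),A) ≐ tree(A,X).
Decompose tree/2: tree(tree(a,N),k) ≐ A,  A ≐ X.
Bind A := tree(tree(a,N),k); substituting into the one remaining equation that mentions A gives: tree(tree(a,N),k) ≐ X. Substituting into the earlier binding gives Y := tree(tree(a,N),k).
Bind X := tree(tree(a,N),k); no other remaining equation mentions X.
Bind N := unit. Substituting into the earlier bindings gives Y := tree(tree(a,unit),k), X2 := tree(a,unit), A := tree(tree(a,unit),k), X := tree(tree(a,unit),k).
No equations remain and no clash or occurs-check failure arose, so a unifier exists.

YES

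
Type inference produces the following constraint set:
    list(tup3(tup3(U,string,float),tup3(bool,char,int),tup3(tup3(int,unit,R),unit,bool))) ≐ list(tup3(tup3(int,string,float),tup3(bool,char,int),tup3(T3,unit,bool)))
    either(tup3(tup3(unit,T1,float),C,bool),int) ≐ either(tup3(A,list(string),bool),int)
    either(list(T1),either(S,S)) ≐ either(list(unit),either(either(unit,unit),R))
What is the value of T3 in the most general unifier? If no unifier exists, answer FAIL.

tup3(int,unit,either(unit,unit))

Decompose list/1: tup3(tup3(U,string,float),tup3(bool,char,int),tup3(tup3(int,unit,R),unit,bool)) ≐ tup3(tup3(int,string,float),tup3(bool,char,int),tup3(T3,unit,bool)).
Decompose tup3/3: tup3(U,string,float) ≐ tup3(int,string,float),  tup3(bool,char,int) ≐ tup3(bool,char,int),  tup3(tup3(int,unit,R),unit,bool) ≐ tup3(T3,unit,bool).
Decompose tup3/3: U ≐ int,  string ≐ string,  float ≐ float.
Bind U := int; no other remaining equation mentions U.
Delete trivial equation string ≐ string.
Delete trivial equation float ≐ float.
Delete trivial equation tup3(bool,char,int) ≐ tup3(bool,char,int).
Decompose tup3/3: tup3(int,unit,R) ≐ T3,  unit ≐ unit,  bool ≐ bool.
Bind T3 := tup3(int,unit,R); no other remaining equation mentions T3.
Delete trivial equation unit ≐ unit.
Delete trivial equation bool ≐ bool.
Decompose either/2: tup3(tup3(unit,T1,float),C,bool) ≐ tup3(A,list(string),bool),  int ≐ int.
Decompose tup3/3: tup3(unit,T1,float) ≐ A,  C ≐ list(string),  bool ≐ bool.
Bind A := tup3(unit,T1,float); no other remaining equation mentions A.
Bind C := list(string); no other remaining equation mentions C.
Delete trivial equation bool ≐ bool.
Delete trivial equation int ≐ int.
Decompose either/2: list(T1) ≐ list(unit),  either(S,S) ≐ either(either(unit,unit),R).
Decompose list/1: T1 ≐ unit.
Bind T1 := unit; no other remaining equation mentions T1. Substituting into the earlier binding gives A := tup3(unit,unit,float).
Decompose either/2: S ≐ either(unit,unit),  S ≐ R.
Bind S := either(unit,unit); substituting into the remaining equation gives: either(unit,unit) ≐ R.
Bind R := either(unit,unit). Substituting into the earlier binding gives T3 := tup3(int,unit,either(unit,unit)).
MGU = { U ↦ int, T3 ↦ tup3(int,unit,either(unit,unit)), A ↦ tup3(unit,unit,float), C ↦ list(string), T1 ↦ unit, S ↦ either(unit,unit), R ↦ either(unit,unit) }, so T3 ↦ tup3(int,unit,either(unit,unit)).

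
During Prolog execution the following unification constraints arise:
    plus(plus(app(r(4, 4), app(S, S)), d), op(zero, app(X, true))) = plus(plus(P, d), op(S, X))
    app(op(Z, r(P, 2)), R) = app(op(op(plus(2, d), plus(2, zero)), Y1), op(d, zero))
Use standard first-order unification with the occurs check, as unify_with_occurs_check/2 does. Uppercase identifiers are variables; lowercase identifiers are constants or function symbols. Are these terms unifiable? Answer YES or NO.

Decompose plus/2: plus(app(r(4, 4), app(S, S)), d) = plus(P, d),  op(zero, app(X, true)) = op(S, X).
Decompose plus/2: app(r(4, 4), app(S, S)) = P,  d = d.
Bind P := app(r(4, 4), app(S, S)); substituting into the one remaining equation that mentions P gives: app(op(Z, r(app(r(4, 4), app(S, S)), 2)), R) = app(op(op(plus(2, d), plus(2, zero)), Y1), op(d, zero)).
Delete trivial equation d = d.
Decompose op/2: zero = S,  app(X, true) = X.
Bind S := zero; substituting into the one remaining equation that mentions S gives: app(op(Z, r(app(r(4, 4), app(zero, zero)), 2)), R) = app(op(op(plus(2, d), plus(2, zero)), Y1), op(d, zero)). Substituting into the earlier binding gives P := app(r(4, 4), app(zero, zero)).
Occurs check fails: X occurs in app(X, true); the equation X = app(X, true) has no finite solution.

NO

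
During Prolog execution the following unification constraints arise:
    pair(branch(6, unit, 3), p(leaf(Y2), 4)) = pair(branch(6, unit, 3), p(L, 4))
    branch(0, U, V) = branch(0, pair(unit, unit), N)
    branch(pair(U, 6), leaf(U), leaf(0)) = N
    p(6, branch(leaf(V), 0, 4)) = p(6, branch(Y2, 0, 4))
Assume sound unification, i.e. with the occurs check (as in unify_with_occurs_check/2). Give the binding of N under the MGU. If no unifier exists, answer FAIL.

Decompose pair/2: branch(6, unit, 3) = branch(6, unit, 3),  p(leaf(Y2), 4) = p(L, 4).
Delete trivial equation branch(6, unit, 3) = branch(6, unit, 3).
Decompose p/2: leaf(Y2) = L,  4 = 4.
Bind L := leaf(Y2); no other remaining equation mentions L.
Delete trivial equation 4 = 4.
Decompose branch/3: 0 = 0,  U = pair(unit, unit),  V = N.
Delete trivial equation 0 = 0.
Bind U := pair(unit, unit); substituting into the one remaining equation that mentions U gives: branch(pair(pair(unit, unit), 6), leaf(pair(unit, unit)), leaf(0)) = N.
Bind V := N; substituting into the one remaining equation that mentions V gives: p(6, branch(leaf(N), 0, 4)) = p(6, branch(Y2, 0, 4)).
Bind N := branch(pair(pair(unit, unit), 6), leaf(pair(unit, unit)), leaf(0)); substituting into the remaining equation gives: p(6, branch(leaf(branch(pair(pair(unit, unit), 6), leaf(pair(unit, unit)), leaf(0))), 0, 4)) = p(6, branch(Y2, 0, 4)). Substituting into the earlier binding gives V := branch(pair(pair(unit, unit), 6), leaf(pair(unit, unit)), leaf(0)).
Decompose p/2: 6 = 6,  branch(leaf(branch(pair(pair(unit, unit), 6), leaf(pair(unit, unit)), leaf(0))), 0, 4) = branch(Y2, 0, 4).
Delete trivial equation 6 = 6.
Decompose branch/3: leaf(branch(pair(pair(unit, unit), 6), leaf(pair(unit, unit)), leaf(0))) = Y2,  0 = 0,  4 = 4.
Bind Y2 := leaf(branch(pair(pair(unit, unit), 6), leaf(pair(unit, unit)), leaf(0))); no other remaining equation mentions Y2. Substituting into the earlier binding gives L := leaf(leaf(branch(pair(pair(unit, unit), 6), leaf(pair(unit, unit)), leaf(0)))).
Delete trivial equation 0 = 0.
Delete trivial equation 4 = 4.
MGU = { L = leaf(leaf(branch(pair(pair(unit, unit), 6), leaf(pair(unit, unit)), leaf(0)))), U = pair(unit, unit), V = branch(pair(pair(unit, unit), 6), leaf(pair(unit, unit)), leaf(0)), N = branch(pair(pair(unit, unit), 6), leaf(pair(unit, unit)), leaf(0)), Y2 = leaf(branch(pair(pair(unit, unit), 6), leaf(pair(unit, unit)), leaf(0))) }, so N = branch(pair(pair(unit, unit), 6), leaf(pair(unit, unit)), leaf(0)).

branch(pair(pair(unit, unit), 6), leaf(pair(unit, unit)), leaf(0))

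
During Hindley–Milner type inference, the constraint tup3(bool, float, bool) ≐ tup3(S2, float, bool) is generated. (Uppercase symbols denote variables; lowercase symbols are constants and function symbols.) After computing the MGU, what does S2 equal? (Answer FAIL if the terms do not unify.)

Decompose tup3/3: bool ≐ S2,  float ≐ float,  bool ≐ bool.
Bind S2 := bool; no other remaining equation mentions S2.
Delete trivial equation float ≐ float.
Delete trivial equation bool ≐ bool.
MGU = { S2 -> bool }, so S2 -> bool.

bool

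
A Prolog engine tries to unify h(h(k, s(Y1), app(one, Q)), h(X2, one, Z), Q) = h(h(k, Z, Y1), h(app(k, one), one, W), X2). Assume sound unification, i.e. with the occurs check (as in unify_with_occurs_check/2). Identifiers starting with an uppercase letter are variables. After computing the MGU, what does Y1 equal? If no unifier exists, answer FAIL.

Decompose h/3: h(k, s(Y1), app(one, Q)) = h(k, Z, Y1),  h(X2, one, Z) = h(app(k, one), one, W),  Q = X2.
Decompose h/3: k = k,  s(Y1) = Z,  app(one, Q) = Y1.
Delete trivial equation k = k.
Bind Z := s(Y1); substituting into the one remaining equation that mentions Z gives: h(X2, one, s(Y1)) = h(app(k, one), one, W).
Bind Y1 := app(one, Q); substituting into the one remaining equation that mentions Y1 gives: h(X2, one, s(app(one, Q))) = h(app(k, one), one, W). Substituting into the earlier binding gives Z := s(app(one, Q)).
Decompose h/3: X2 = app(k, one),  one = one,  s(app(one, Q)) = W.
Bind X2 := app(k, one); substituting into the one remaining equation that mentions X2 gives: Q = app(k, one).
Delete trivial equation one = one.
Bind W := s(app(one, Q)); no other remaining equation mentions W.
Bind Q := app(k, one). Substituting into the earlier bindings gives Z := s(app(one, app(k, one))), Y1 := app(one, app(k, one)), W := s(app(one, app(k, one))).
MGU = { Z ↦ s(app(one, app(k, one))), Y1 ↦ app(one, app(k, one)), X2 ↦ app(k, one), W ↦ s(app(one, app(k, one))), Q ↦ app(k, one) }, so Y1 ↦ app(one, app(k, one)).

app(one, app(k, one))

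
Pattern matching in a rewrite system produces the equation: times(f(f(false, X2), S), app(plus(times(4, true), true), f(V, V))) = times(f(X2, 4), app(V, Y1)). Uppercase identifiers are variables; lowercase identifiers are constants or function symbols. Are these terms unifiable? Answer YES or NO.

Decompose times/2: f(f(false, X2), S) = f(X2, 4),  app(plus(times(4, true), true), f(V, V)) = app(V, Y1).
Decompose f/2: f(false, X2) = X2,  S = 4.
Occurs check fails: X2 occurs in f(false, X2); the equation X2 = f(false, X2) has no finite solution.

NO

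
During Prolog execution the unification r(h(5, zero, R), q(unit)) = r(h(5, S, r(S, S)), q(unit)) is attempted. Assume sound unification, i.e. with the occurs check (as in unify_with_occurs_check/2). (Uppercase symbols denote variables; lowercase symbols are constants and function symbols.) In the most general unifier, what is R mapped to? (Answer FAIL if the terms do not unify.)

Decompose r/2: h(5, zero, R) = h(5, S, r(S, S)),  q(unit) = q(unit).
Decompose h/3: 5 = 5,  zero = S,  R = r(S, S).
Delete trivial equation 5 = 5.
Bind S := zero; substituting into the one remaining equation that mentions S gives: R = r(zero, zero).
Bind R := r(zero, zero); no other remaining equation mentions R.
Delete trivial equation q(unit) = q(unit).
MGU = { S -> zero, R -> r(zero, zero) }, so R -> r(zero, zero).

r(zero, zero)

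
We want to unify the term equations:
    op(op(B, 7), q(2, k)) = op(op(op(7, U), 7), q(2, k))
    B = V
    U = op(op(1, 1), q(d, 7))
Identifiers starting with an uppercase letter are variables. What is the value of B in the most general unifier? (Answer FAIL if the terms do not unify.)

op(7, op(op(1, 1), q(d, 7)))

Decompose op/2: op(B, 7) = op(op(7, U), 7),  q(2, k) = q(2, k).
Decompose op/2: B = op(7, U),  7 = 7.
Bind B := op(7, U); substituting into the one remaining equation that mentions B gives: op(7, U) = V.
Delete trivial equation 7 = 7.
Delete trivial equation q(2, k) = q(2, k).
Bind V := op(7, U); no other remaining equation mentions V.
Bind U := op(op(1, 1), q(d, 7)). Substituting into the earlier bindings gives B := op(7, op(op(1, 1), q(d, 7))), V := op(7, op(op(1, 1), q(d, 7))).
MGU = { B := op(7, op(op(1, 1), q(d, 7))), V := op(7, op(op(1, 1), q(d, 7))), U := op(op(1, 1), q(d, 7)) }, so B := op(7, op(op(1, 1), q(d, 7))).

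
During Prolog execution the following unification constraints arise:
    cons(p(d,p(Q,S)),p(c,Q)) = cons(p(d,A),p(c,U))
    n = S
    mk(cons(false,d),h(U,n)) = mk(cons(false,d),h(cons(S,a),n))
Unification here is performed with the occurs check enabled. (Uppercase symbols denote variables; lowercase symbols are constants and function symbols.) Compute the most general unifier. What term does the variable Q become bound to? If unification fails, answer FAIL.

cons(n,a)

Decompose cons/2: p(d,p(Q,S)) = p(d,A),  p(c,Q) = p(c,U).
Decompose p/2: d = d,  p(Q,S) = A.
Delete trivial equation d = d.
Bind A := p(Q,S); no other remaining equation mentions A.
Decompose p/2: c = c,  Q = U.
Delete trivial equation c = c.
Bind Q := U; no other remaining equation mentions Q. Substituting into the earlier binding gives A := p(U,S).
Bind S := n; substituting into the remaining equation gives: mk(cons(false,d),h(U,n)) = mk(cons(false,d),h(cons(n,a),n)). Substituting into the earlier binding gives A := p(U,n).
Decompose mk/2: cons(false,d) = cons(false,d),  h(U,n) = h(cons(n,a),n).
Delete trivial equation cons(false,d) = cons(false,d).
Decompose h/2: U = cons(n,a),  n = n.
Bind U := cons(n,a); no other remaining equation mentions U. Substituting into the earlier bindings gives A := p(cons(n,a),n), Q := cons(n,a).
Delete trivial equation n = n.
MGU = { A -> p(cons(n,a),n), Q -> cons(n,a), S -> n, U -> cons(n,a) }, so Q -> cons(n,a).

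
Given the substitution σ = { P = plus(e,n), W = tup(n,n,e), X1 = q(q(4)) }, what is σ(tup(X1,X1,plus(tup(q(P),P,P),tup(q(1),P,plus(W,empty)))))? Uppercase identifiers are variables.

Replace each occurrence of P with plus(e,n).
Replace each occurrence of W with tup(n,n,e).
Replace each occurrence of X1 with q(q(4)).
Result: tup(q(q(4)),q(q(4)),plus(tup(q(plus(e,n)),plus(e,n),plus(e,n)),tup(q(1),plus(e,n),plus(tup(n,n,e),empty)))).

tup(q(q(4)),q(q(4)),plus(tup(q(plus(e,n)),plus(e,n),plus(e,n)),tup(q(1),plus(e,n),plus(tup(n,n,e),empty))))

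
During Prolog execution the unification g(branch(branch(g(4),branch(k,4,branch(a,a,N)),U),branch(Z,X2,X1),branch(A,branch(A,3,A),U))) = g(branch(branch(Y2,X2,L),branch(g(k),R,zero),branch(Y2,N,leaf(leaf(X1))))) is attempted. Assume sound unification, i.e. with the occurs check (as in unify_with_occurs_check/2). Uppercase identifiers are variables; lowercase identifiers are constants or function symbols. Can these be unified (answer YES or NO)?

Decompose g/1: branch(branch(g(4),branch(k,4,branch(a,a,N)),U),branch(Z,X2,X1),branch(A,branch(A,3,A),U)) = branch(branch(Y2,X2,L),branch(g(k),R,zero),branch(Y2,N,leaf(leaf(X1)))).
Decompose branch/3: branch(g(4),branch(k,4,branch(a,a,N)),U) = branch(Y2,X2,L),  branch(Z,X2,X1) = branch(g(k),R,zero),  branch(A,branch(A,3,A),U) = branch(Y2,N,leaf(leaf(X1))).
Decompose branch/3: g(4) = Y2,  branch(k,4,branch(a,a,N)) = X2,  U = L.
Bind Y2 := g(4); substituting into the one remaining equation that mentions Y2 gives: branch(A,branch(A,3,A),U) = branch(g(4),N,leaf(leaf(X1))).
Bind X2 := branch(k,4,branch(a,a,N)); substituting into the one remaining equation that mentions X2 gives: branch(Z,branch(k,4,branch(a,a,N)),X1) = branch(g(k),R,zero).
Bind U := L; substituting into the one remaining equation that mentions U gives: branch(A,branch(A,3,A),L) = branch(g(4),N,leaf(leaf(X1))).
Decompose branch/3: Z = g(k),  branch(k,4,branch(a,a,N)) = R,  X1 = zero.
Bind Z := g(k); no other remaining equation mentions Z.
Bind R := branch(k,4,branch(a,a,N)); no other remaining equation mentions R.
Bind X1 := zero; substituting into the remaining equation gives: branch(A,branch(A,3,A),L) = branch(g(4),N,leaf(leaf(zero))).
Decompose branch/3: A = g(4),  branch(A,3,A) = N,  L = leaf(leaf(zero)).
Bind A := g(4); substituting into the one remaining equation that mentions A gives: branch(g(4),3,g(4)) = N.
Bind N := branch(g(4),3,g(4)); no other remaining equation mentions N. Substituting into the earlier bindings gives X2 := branch(k,4,branch(a,a,branch(g(4),3,g(4)))), R := branch(k,4,branch(a,a,branch(g(4),3,g(4)))).
Bind L := leaf(leaf(zero)). Substituting into the earlier binding gives U := leaf(leaf(zero)).
No equations remain and no clash or occurs-check failure arose, so a unifier exists.

YES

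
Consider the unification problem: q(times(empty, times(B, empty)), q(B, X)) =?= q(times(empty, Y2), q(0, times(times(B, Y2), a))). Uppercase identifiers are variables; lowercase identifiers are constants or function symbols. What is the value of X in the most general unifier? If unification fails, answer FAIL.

times(times(0, times(0, empty)), a)

Decompose q/2: times(empty, times(B, empty)) =?= times(empty, Y2),  q(B, X) =?= q(0, times(times(B, Y2), a)).
Decompose times/2: empty =?= empty,  times(B, empty) =?= Y2.
Delete trivial equation empty =?= empty.
Bind Y2 := times(B, empty); substituting into the remaining equation gives: q(B, X) =?= q(0, times(times(B, times(B, empty)), a)).
Decompose q/2: B =?= 0,  X =?= times(times(B, times(B, empty)), a).
Bind B := 0; substituting into the remaining equation gives: X =?= times(times(0, times(0, empty)), a). Substituting into the earlier binding gives Y2 := times(0, empty).
Bind X := times(times(0, times(0, empty)), a).
MGU = { Y2 := times(0, empty), B := 0, X := times(times(0, times(0, empty)), a) }, so X := times(times(0, times(0, empty)), a).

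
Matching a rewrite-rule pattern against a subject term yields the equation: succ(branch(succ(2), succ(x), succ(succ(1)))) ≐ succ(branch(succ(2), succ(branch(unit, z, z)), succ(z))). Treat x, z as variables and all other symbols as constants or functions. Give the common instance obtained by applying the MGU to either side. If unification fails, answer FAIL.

succ(branch(succ(2), succ(branch(unit, succ(1), succ(1))), succ(succ(1))))

Decompose succ/1: branch(succ(2), succ(x), succ(succ(1))) ≐ branch(succ(2), succ(branch(unit, z, z)), succ(z)).
Decompose branch/3: succ(2) ≐ succ(2),  succ(x) ≐ succ(branch(unit, z, z)),  succ(succ(1)) ≐ succ(z).
Delete trivial equation succ(2) ≐ succ(2).
Decompose succ/1: x ≐ branch(unit, z, z).
Bind x := branch(unit, z, z); no other remaining equation mentions x.
Decompose succ/1: succ(1) ≐ z.
Bind z := succ(1). Substituting into the earlier binding gives x := branch(unit, succ(1), succ(1)).
Applying the MGU to either side gives succ(branch(succ(2), succ(branch(unit, succ(1), succ(1))), succ(succ(1)))).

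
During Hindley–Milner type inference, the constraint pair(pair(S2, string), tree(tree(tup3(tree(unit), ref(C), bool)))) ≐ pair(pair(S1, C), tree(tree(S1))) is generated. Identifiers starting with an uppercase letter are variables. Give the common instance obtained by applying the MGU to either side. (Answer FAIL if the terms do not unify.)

Decompose pair/2: pair(S2, string) ≐ pair(S1, C),  tree(tree(tup3(tree(unit), ref(C), bool))) ≐ tree(tree(S1)).
Decompose pair/2: S2 ≐ S1,  string ≐ C.
Bind S2 := S1; no other remaining equation mentions S2.
Bind C := string; substituting into the remaining equation gives: tree(tree(tup3(tree(unit), ref(string), bool))) ≐ tree(tree(S1)).
Decompose tree/1: tree(tup3(tree(unit), ref(string), bool)) ≐ tree(S1).
Decompose tree/1: tup3(tree(unit), ref(string), bool) ≐ S1.
Bind S1 := tup3(tree(unit), ref(string), bool). Substituting into the earlier binding gives S2 := tup3(tree(unit), ref(string), bool).
Applying the MGU to either side gives pair(pair(tup3(tree(unit), ref(string), bool), string), tree(tree(tup3(tree(unit), ref(string), bool)))).

pair(pair(tup3(tree(unit), ref(string), bool), string), tree(tree(tup3(tree(unit), ref(string), bool))))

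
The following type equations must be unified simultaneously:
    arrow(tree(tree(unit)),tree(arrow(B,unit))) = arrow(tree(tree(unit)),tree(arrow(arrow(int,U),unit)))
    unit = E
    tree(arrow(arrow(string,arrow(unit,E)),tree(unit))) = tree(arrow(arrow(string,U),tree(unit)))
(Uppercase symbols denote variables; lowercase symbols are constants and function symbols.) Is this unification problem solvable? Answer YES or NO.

YES

Decompose arrow/2: tree(tree(unit)) = tree(tree(unit)),  tree(arrow(B,unit)) = tree(arrow(arrow(int,U),unit)).
Delete trivial equation tree(tree(unit)) = tree(tree(unit)).
Decompose tree/1: arrow(B,unit) = arrow(arrow(int,U),unit).
Decompose arrow/2: B = arrow(int,U),  unit = unit.
Bind B := arrow(int,U); no other remaining equation mentions B.
Delete trivial equation unit = unit.
Bind E := unit; substituting into the remaining equation gives: tree(arrow(arrow(string,arrow(unit,unit)),tree(unit))) = tree(arrow(arrow(string,U),tree(unit))).
Decompose tree/1: arrow(arrow(string,arrow(unit,unit)),tree(unit)) = arrow(arrow(string,U),tree(unit)).
Decompose arrow/2: arrow(string,arrow(unit,unit)) = arrow(string,U),  tree(unit) = tree(unit).
Decompose arrow/2: string = string,  arrow(unit,unit) = U.
Delete trivial equation string = string.
Bind U := arrow(unit,unit); no other remaining equation mentions U. Substituting into the earlier binding gives B := arrow(int,arrow(unit,unit)).
Delete trivial equation tree(unit) = tree(unit).
No equations remain and no clash or occurs-check failure arose, so a unifier exists.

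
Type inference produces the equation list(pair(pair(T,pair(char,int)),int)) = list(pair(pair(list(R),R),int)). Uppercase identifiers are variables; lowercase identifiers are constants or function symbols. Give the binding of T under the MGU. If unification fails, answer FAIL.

Decompose list/1: pair(pair(T,pair(char,int)),int) = pair(pair(list(R),R),int).
Decompose pair/2: pair(T,pair(char,int)) = pair(list(R),R),  int = int.
Decompose pair/2: T = list(R),  pair(char,int) = R.
Bind T := list(R); no other remaining equation mentions T.
Bind R := pair(char,int); no other remaining equation mentions R. Substituting into the earlier binding gives T := list(pair(char,int)).
Delete trivial equation int = int.
MGU = { T := list(pair(char,int)), R := pair(char,int) }, so T := list(pair(char,int)).

list(pair(char,int))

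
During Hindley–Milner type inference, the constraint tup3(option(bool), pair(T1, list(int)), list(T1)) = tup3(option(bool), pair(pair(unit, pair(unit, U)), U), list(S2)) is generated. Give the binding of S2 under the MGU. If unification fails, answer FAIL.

Decompose tup3/3: option(bool) = option(bool),  pair(T1, list(int)) = pair(pair(unit, pair(unit, U)), U),  list(T1) = list(S2).
Delete trivial equation option(bool) = option(bool).
Decompose pair/2: T1 = pair(unit, pair(unit, U)),  list(int) = U.
Bind T1 := pair(unit, pair(unit, U)); substituting into the one remaining equation that mentions T1 gives: list(pair(unit, pair(unit, U))) = list(S2).
Bind U := list(int); substituting into the remaining equation gives: list(pair(unit, pair(unit, list(int)))) = list(S2). Substituting into the earlier binding gives T1 := pair(unit, pair(unit, list(int))).
Decompose list/1: pair(unit, pair(unit, list(int))) = S2.
Bind S2 := pair(unit, pair(unit, list(int))).
MGU = { T1 ↦ pair(unit, pair(unit, list(int))), U ↦ list(int), S2 ↦ pair(unit, pair(unit, list(int))) }, so S2 ↦ pair(unit, pair(unit, list(int))).

pair(unit, pair(unit, list(int)))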